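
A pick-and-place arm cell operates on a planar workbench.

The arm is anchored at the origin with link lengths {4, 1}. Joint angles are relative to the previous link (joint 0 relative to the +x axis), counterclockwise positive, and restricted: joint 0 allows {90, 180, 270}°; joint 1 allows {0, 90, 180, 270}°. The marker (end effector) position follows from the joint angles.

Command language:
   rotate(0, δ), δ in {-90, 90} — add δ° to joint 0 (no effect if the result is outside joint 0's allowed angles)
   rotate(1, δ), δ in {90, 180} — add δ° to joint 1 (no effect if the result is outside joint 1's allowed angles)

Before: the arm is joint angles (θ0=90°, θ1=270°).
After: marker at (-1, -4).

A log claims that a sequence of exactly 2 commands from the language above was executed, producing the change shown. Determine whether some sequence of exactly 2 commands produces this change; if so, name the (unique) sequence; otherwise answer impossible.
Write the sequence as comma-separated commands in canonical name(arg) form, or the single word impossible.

t0: joint angles (θ0=90°, θ1=270°)
1. rotate(0, 90) → joint angles (θ0=180°, θ1=270°)
2. rotate(0, 90) → joint angles (θ0=270°, θ1=270°)
all 16 alternatives checked — unique.

rotate(0, 90), rotate(0, 90)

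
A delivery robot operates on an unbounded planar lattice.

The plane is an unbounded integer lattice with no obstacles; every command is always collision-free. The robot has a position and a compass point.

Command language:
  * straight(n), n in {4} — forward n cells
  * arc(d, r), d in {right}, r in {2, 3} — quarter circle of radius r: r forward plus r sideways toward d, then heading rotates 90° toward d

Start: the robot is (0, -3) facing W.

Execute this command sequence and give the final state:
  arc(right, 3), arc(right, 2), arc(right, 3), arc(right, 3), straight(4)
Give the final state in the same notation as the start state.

(-5, -4) facing W

t0: (0, -3) facing W
t=1 arc(right, 3) ⇒ (-3, 0) facing N
t=2 arc(right, 2) ⇒ (-1, 2) facing E
t=3 arc(right, 3) ⇒ (2, -1) facing S
t=4 arc(right, 3) ⇒ (-1, -4) facing W
t=5 straight(4) ⇒ (-5, -4) facing W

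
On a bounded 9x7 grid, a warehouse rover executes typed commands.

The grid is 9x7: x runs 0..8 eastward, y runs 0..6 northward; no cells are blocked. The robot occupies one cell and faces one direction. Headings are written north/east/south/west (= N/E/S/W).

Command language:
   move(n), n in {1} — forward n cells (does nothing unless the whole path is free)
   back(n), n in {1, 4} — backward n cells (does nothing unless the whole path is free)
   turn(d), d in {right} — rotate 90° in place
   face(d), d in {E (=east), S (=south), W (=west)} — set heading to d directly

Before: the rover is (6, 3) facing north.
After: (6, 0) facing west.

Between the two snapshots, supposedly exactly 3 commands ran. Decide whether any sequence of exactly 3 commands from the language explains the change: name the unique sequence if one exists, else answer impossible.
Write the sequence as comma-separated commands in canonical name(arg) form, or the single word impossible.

key: cell and facing (now W) both changed — the 3 commands mix motion and turning
begin: (6, 3) facing north
t=1 move(1) ⇒ (6, 4) facing north
t=2 back(4) ⇒ (6, 0) facing north
t=3 face(W) ⇒ (6, 0) facing west
no rival 3-sequence matches.

move(1), back(4), face(W)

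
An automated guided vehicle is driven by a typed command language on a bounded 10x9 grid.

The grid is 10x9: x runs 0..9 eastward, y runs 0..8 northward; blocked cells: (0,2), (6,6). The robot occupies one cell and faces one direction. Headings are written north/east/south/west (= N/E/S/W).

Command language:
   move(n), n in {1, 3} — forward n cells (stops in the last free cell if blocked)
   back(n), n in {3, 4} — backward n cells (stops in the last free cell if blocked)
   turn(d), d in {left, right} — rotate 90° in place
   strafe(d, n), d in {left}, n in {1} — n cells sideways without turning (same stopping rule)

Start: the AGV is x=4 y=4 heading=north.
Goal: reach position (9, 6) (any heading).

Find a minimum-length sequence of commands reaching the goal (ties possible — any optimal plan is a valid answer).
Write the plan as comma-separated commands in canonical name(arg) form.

t0: x=4 y=4 heading=north
[1] after move(1): x=4 y=5 heading=north
[2] after turn(right): x=4 y=5 heading=east
[3] after move(3): x=7 y=5 heading=east
[4] after move(3): x=9 y=5 heading=east
[5] after strafe(left, 1): x=9 y=6 heading=east
shorter routes all fall short; 5 is best.

move(1), turn(right), move(3), move(3), strafe(left, 1)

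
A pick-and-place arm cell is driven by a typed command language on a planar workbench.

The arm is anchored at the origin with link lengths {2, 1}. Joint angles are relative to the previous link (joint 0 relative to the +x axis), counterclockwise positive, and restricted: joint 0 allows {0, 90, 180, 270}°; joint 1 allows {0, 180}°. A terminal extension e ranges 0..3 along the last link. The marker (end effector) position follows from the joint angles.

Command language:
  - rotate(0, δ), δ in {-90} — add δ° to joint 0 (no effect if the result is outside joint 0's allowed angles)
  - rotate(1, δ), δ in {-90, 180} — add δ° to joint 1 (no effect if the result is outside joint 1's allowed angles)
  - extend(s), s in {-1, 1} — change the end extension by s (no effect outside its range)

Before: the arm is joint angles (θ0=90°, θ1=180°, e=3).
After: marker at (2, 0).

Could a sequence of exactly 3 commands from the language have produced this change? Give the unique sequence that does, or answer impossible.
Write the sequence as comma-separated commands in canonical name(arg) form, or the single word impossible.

rotate(0, -90), rotate(0, -90), rotate(0, -90)

begin: joint angles (θ0=90°, θ1=180°, e=3)
[1] after rotate(0, -90): joint angles (θ0=0°, θ1=180°, e=3)
[2] after rotate(0, -90): joint angles (θ0=270°, θ1=180°, e=3)
[3] after rotate(0, -90): joint angles (θ0=180°, θ1=180°, e=3)
uniquely the one of 125 3-step routes that fits.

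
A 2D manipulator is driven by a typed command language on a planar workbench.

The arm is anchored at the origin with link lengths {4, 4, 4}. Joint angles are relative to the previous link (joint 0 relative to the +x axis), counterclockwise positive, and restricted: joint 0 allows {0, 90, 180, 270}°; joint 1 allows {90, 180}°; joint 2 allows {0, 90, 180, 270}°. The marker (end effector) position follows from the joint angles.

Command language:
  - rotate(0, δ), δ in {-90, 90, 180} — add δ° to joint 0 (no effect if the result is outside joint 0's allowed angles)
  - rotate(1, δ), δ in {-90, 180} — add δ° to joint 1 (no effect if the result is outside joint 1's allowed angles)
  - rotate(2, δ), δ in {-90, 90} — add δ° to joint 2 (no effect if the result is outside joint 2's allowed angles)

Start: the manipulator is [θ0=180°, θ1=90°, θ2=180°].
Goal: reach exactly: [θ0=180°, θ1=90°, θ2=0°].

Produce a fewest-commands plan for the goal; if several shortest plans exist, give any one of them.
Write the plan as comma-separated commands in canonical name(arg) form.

rotate(2, -90), rotate(2, -90)

from: [θ0=180°, θ1=90°, θ2=180°]
step 1 (rotate(2, -90)): [θ0=180°, θ1=90°, θ2=90°]
step 2 (rotate(2, -90)): [θ0=180°, θ1=90°, θ2=0°]
minimal: 2 command(s), checked below 2.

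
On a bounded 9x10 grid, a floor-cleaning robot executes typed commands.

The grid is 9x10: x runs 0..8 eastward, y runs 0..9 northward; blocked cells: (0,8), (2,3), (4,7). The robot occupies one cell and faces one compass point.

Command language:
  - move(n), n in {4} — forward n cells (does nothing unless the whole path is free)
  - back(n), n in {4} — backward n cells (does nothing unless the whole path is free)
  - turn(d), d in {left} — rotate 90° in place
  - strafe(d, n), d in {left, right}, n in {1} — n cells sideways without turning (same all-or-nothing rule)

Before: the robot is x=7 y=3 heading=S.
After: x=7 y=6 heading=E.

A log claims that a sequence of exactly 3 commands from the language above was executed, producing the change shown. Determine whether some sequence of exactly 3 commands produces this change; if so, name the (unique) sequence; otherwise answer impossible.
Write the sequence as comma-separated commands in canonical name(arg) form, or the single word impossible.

key: order matters: swapping back(4) and strafe(right, 1) lands elsewhere
start: x=7 y=3 heading=S
step 1 (back(4)): x=7 y=7 heading=S
step 2 (turn(left)): x=7 y=7 heading=E
step 3 (strafe(right, 1)): x=7 y=6 heading=E
no other 3-command option fits: unique.

back(4), turn(left), strafe(right, 1)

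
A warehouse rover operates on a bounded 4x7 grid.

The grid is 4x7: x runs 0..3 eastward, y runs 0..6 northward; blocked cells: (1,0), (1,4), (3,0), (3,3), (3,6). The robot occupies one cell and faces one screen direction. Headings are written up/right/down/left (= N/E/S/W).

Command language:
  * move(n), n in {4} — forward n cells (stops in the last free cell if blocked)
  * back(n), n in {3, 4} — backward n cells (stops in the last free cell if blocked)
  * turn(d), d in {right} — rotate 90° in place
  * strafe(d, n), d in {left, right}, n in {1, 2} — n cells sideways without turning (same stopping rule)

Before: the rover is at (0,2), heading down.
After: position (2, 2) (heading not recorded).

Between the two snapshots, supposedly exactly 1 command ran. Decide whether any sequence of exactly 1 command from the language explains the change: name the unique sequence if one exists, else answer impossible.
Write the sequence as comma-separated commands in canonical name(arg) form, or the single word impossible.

begin: at (0,2), heading down
step 1 (strafe(left, 2)): at (2,2), heading down
no rival 1-sequence matches.

strafe(left, 2)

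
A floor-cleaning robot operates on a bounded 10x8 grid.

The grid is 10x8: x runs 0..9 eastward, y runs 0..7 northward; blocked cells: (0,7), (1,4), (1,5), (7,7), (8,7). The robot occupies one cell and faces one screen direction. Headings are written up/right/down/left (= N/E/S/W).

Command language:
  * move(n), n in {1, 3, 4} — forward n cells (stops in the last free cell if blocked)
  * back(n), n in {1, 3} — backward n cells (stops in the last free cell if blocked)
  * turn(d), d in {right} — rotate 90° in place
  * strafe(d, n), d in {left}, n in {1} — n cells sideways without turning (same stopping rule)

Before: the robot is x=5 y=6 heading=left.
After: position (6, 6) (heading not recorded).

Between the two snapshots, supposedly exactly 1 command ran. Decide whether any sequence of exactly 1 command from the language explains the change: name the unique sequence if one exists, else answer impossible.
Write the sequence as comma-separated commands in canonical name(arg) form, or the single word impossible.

back(1)

start: x=5 y=6 heading=left
step 1 (back(1)): x=6 y=6 heading=left
no rival 1-sequence matches.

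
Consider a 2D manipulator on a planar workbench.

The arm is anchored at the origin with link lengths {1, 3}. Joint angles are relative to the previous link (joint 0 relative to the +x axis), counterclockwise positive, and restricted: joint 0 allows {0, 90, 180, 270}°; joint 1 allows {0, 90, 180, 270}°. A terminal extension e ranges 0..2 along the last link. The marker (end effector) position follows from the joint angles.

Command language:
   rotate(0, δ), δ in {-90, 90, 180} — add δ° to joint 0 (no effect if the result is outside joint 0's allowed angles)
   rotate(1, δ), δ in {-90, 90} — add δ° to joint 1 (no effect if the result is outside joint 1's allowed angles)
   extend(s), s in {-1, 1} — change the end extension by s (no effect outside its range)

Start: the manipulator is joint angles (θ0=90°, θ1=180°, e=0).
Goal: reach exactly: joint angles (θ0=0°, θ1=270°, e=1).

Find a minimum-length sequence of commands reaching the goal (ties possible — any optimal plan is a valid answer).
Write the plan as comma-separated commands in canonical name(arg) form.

from: joint angles (θ0=90°, θ1=180°, e=0)
1. rotate(0, -90) → joint angles (θ0=0°, θ1=180°, e=0)
2. extend(1) → joint angles (θ0=0°, θ1=180°, e=1)
3. rotate(1, 90) → joint angles (θ0=0°, θ1=270°, e=1)
minimal: 3 command(s), checked below 3.

rotate(0, -90), extend(1), rotate(1, 90)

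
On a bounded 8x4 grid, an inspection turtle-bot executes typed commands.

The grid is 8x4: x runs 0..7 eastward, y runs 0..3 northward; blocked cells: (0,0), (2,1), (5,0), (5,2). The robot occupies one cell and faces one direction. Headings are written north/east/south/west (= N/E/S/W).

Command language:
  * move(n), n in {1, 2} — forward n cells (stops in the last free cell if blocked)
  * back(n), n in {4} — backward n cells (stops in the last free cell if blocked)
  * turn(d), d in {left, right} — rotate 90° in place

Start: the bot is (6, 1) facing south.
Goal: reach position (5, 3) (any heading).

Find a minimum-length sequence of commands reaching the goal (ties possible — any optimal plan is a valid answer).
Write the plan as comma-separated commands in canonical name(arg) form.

begin: (6, 1) facing south
t=1 back(4) ⇒ (6, 3) facing south
t=2 turn(right) ⇒ (6, 3) facing west
t=3 move(1) ⇒ (5, 3) facing west
nothing shorter than 3 reaches the goal.

back(4), turn(right), move(1)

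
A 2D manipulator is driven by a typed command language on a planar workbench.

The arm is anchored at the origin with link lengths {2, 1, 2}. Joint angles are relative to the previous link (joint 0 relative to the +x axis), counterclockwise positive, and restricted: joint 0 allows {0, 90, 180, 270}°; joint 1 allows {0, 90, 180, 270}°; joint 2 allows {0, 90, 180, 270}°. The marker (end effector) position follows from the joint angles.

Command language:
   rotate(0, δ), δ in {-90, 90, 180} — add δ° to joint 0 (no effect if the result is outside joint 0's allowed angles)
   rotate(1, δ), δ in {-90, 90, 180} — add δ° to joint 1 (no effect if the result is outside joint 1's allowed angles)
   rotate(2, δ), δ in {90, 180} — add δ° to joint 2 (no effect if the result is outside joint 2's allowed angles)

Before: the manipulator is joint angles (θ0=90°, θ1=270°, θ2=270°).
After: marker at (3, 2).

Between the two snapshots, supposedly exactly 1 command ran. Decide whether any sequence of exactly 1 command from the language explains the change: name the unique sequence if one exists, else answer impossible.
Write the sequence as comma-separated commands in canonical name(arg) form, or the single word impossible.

start: joint angles (θ0=90°, θ1=270°, θ2=270°)
t=1 rotate(2, 90) ⇒ joint angles (θ0=90°, θ1=270°, θ2=0°)
no other 1-command option fits: unique.

rotate(2, 90)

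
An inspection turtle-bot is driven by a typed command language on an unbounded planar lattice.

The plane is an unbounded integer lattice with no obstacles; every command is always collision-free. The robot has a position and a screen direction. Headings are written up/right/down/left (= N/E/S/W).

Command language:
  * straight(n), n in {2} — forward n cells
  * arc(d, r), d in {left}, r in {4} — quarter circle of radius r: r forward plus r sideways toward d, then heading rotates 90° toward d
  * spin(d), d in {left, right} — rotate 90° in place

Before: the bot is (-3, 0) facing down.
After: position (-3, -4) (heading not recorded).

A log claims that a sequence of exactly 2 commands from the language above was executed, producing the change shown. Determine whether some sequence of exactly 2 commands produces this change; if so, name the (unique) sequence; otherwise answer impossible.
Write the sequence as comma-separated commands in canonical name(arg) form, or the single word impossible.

begin: (-3, 0) facing down
[1] after straight(2): (-3, -2) facing down
[2] after straight(2): (-3, -4) facing down
no other 2-command option fits: unique.

straight(2), straight(2)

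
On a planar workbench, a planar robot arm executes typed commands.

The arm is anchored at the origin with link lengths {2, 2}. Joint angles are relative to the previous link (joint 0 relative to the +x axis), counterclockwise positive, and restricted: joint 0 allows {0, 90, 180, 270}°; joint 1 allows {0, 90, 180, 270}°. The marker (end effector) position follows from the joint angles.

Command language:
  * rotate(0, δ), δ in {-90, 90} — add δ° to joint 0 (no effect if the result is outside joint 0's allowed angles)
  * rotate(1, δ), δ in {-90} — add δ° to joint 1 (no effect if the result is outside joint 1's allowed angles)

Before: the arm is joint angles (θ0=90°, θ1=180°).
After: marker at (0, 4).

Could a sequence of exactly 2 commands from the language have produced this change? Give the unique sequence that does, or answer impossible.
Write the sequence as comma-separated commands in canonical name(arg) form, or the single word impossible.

rotate(1, -90), rotate(1, -90)

start: joint angles (θ0=90°, θ1=180°)
step 1 (rotate(1, -90)): joint angles (θ0=90°, θ1=90°)
step 2 (rotate(1, -90)): joint angles (θ0=90°, θ1=0°)
no rival 2-sequence matches.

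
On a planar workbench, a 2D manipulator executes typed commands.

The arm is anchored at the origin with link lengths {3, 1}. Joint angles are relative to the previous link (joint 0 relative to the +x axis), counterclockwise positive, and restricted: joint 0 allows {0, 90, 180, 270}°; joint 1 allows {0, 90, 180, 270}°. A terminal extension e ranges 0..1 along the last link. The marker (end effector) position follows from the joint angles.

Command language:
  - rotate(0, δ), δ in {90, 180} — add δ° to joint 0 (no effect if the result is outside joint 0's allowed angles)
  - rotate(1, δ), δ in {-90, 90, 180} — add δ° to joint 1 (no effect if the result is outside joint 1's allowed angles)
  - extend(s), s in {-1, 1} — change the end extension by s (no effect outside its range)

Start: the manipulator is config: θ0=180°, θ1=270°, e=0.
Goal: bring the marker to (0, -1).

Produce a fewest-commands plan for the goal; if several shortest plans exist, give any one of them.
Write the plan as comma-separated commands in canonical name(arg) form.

rotate(1, -90), rotate(0, 90), extend(1)

begin: config: θ0=180°, θ1=270°, e=0
1. rotate(1, -90) → config: θ0=180°, θ1=180°, e=0
2. rotate(0, 90) → config: θ0=270°, θ1=180°, e=0
3. extend(1) → config: θ0=270°, θ1=180°, e=1
no 2-step plan works, so 3 is optimal.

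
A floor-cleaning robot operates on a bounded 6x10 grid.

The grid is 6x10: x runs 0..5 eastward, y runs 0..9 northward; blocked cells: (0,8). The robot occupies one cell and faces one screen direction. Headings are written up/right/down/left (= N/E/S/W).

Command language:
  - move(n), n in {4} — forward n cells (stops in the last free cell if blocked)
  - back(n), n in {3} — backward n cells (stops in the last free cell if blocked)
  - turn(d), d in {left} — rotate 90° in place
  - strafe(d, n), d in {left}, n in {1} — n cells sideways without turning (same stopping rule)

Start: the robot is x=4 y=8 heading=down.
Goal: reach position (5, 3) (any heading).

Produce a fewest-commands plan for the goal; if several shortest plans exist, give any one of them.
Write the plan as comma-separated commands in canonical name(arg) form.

strafe(left, 1), move(4), back(3), move(4)

begin: x=4 y=8 heading=down
[1] after strafe(left, 1): x=5 y=8 heading=down
[2] after move(4): x=5 y=4 heading=down
[3] after back(3): x=5 y=7 heading=down
[4] after move(4): x=5 y=3 heading=down
no 3-step plan works, so 4 is optimal.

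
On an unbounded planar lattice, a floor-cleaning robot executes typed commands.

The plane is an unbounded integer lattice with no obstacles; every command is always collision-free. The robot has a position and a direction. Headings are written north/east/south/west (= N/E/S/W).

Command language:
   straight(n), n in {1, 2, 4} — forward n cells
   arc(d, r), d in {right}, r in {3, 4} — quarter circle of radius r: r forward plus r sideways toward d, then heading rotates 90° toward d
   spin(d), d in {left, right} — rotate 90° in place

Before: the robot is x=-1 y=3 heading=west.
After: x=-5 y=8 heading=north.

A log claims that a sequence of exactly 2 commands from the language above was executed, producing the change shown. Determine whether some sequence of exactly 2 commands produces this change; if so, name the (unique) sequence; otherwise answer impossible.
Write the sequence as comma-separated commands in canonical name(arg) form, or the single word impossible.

arc(right, 4), straight(1)

key: position moved to (-5,8) AND the heading swung to N — translation plus rotation needed
start: x=-1 y=3 heading=west
t=1 arc(right, 4) ⇒ x=-5 y=7 heading=north
t=2 straight(1) ⇒ x=-5 y=8 heading=north
all 49 alternatives checked — unique.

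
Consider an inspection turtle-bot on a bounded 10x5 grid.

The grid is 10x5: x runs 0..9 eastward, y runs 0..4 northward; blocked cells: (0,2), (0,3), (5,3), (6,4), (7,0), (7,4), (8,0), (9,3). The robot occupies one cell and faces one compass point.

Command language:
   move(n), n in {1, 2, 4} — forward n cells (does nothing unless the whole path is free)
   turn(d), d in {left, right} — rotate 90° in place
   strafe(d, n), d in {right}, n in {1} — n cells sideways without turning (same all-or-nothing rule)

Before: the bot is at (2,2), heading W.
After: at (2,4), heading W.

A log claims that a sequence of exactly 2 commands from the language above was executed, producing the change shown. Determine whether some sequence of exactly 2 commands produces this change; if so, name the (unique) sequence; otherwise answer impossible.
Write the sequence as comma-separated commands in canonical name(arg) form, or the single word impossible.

strafe(right, 1), strafe(right, 1)

key: still facing W at the end — nothing in the sequence rotates
t0: at (2,2), heading W
t=1 strafe(right, 1) ⇒ at (2,3), heading W
t=2 strafe(right, 1) ⇒ at (2,4), heading W
no rival 2-sequence matches.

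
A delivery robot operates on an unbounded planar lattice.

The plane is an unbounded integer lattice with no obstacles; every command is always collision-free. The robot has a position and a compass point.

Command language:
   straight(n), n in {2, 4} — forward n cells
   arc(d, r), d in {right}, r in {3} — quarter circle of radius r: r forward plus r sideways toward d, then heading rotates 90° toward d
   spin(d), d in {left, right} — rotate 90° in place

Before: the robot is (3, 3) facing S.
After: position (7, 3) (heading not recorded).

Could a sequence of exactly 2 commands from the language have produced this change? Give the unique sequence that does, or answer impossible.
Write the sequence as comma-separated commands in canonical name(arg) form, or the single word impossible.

spin(left), straight(4)

key: running straight(4) before spin(left) would end elsewhere — order is forced
start: (3, 3) facing S
1. spin(left) → (3, 3) facing E
2. straight(4) → (7, 3) facing E
no other 2-command option fits: unique.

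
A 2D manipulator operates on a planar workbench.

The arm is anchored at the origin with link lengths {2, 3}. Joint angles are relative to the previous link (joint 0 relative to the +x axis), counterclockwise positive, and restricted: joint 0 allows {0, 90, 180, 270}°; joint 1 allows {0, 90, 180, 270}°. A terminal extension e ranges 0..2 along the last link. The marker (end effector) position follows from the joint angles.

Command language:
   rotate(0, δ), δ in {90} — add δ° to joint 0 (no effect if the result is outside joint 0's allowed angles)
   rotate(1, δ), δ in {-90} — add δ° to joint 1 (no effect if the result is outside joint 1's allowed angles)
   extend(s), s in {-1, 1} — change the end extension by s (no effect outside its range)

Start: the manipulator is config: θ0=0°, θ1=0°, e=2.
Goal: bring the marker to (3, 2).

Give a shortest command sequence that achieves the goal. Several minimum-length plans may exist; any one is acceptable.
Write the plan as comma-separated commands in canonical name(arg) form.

t0: config: θ0=0°, θ1=0°, e=2
step 1 (rotate(0, 90)): config: θ0=90°, θ1=0°, e=2
step 2 (rotate(1, -90)): config: θ0=90°, θ1=270°, e=2
step 3 (extend(-1)): config: θ0=90°, θ1=270°, e=1
step 4 (extend(-1)): config: θ0=90°, θ1=270°, e=0
no 3-step plan works, so 4 is optimal.

rotate(0, 90), rotate(1, -90), extend(-1), extend(-1)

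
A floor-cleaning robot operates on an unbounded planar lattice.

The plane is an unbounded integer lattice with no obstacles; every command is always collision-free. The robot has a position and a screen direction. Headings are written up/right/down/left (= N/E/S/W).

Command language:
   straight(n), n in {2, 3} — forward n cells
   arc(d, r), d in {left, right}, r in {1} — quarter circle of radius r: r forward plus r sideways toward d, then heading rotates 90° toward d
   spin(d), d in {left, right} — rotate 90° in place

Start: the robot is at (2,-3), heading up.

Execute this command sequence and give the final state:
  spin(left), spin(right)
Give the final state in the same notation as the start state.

t0: at (2,-3), heading up
[1] after spin(left): at (2,-3), heading left
[2] after spin(right): at (2,-3), heading up

at (2,-3), heading up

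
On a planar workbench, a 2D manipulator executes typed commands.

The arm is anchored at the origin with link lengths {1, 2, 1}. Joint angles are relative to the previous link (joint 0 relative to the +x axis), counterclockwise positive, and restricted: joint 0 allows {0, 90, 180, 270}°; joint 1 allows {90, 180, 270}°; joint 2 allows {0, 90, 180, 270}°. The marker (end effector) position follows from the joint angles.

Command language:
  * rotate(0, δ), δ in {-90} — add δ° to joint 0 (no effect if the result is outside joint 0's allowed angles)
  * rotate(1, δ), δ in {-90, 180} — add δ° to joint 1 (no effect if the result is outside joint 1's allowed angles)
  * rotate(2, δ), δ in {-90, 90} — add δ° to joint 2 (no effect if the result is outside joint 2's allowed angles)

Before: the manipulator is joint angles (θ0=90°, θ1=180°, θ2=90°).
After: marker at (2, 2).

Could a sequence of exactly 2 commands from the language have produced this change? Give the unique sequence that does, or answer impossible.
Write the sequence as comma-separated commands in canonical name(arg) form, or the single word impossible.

rotate(1, -90), rotate(1, 180)

key: order matters: swapping rotate(1, -90) and rotate(1, 180) lands elsewhere
from: joint angles (θ0=90°, θ1=180°, θ2=90°)
t=1 rotate(1, -90) ⇒ joint angles (θ0=90°, θ1=90°, θ2=90°)
t=2 rotate(1, 180) ⇒ joint angles (θ0=90°, θ1=270°, θ2=90°)
no rival 2-sequence matches.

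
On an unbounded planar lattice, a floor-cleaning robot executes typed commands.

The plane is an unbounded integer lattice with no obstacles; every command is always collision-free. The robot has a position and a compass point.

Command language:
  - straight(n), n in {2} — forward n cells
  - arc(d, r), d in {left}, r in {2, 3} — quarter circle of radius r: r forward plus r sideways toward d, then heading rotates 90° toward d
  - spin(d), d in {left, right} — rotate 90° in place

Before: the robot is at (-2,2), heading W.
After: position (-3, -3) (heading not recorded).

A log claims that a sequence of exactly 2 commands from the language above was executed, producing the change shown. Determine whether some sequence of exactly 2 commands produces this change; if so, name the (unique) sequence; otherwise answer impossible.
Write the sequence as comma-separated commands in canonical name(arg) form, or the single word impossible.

arc(left, 3), arc(left, 2)

key: running arc(left, 2) before arc(left, 3) would end elsewhere — order is forced
t0: at (-2,2), heading W
t=1 arc(left, 3) ⇒ at (-5,-1), heading S
t=2 arc(left, 2) ⇒ at (-3,-3), heading E
all 25 alternatives checked — unique.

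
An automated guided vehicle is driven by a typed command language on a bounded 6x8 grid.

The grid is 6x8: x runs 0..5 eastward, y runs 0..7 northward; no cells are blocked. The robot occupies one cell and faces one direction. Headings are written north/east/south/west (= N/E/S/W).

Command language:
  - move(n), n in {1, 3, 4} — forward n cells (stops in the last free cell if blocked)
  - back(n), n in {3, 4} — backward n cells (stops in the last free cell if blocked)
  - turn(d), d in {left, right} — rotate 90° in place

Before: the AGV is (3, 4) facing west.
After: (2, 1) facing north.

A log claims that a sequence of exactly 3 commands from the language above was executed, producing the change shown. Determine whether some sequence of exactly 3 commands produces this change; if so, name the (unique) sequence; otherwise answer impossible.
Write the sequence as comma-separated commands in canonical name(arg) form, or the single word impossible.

key: cell and facing (now N) both changed — the 3 commands mix motion and turning
begin: (3, 4) facing west
step 1 (move(1)): (2, 4) facing west
step 2 (turn(right)): (2, 4) facing north
step 3 (back(3)): (2, 1) facing north
no other 3-command option fits: unique.

move(1), turn(right), back(3)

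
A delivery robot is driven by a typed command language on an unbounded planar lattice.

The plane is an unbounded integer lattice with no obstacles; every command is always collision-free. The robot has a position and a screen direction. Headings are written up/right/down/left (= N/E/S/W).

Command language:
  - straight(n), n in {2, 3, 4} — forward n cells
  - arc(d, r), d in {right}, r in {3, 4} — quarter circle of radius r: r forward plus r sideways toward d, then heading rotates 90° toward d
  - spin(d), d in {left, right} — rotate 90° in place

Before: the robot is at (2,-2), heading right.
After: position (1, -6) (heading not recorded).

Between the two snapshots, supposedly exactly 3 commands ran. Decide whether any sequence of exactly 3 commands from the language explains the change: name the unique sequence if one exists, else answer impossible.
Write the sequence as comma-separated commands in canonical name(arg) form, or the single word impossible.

straight(3), spin(right), arc(right, 4)

key: running arc(right, 4) before straight(3) would end elsewhere — order is forced
start: at (2,-2), heading right
t=1 straight(3) ⇒ at (5,-2), heading right
t=2 spin(right) ⇒ at (5,-2), heading down
t=3 arc(right, 4) ⇒ at (1,-6), heading left
all 343 alternatives checked — unique.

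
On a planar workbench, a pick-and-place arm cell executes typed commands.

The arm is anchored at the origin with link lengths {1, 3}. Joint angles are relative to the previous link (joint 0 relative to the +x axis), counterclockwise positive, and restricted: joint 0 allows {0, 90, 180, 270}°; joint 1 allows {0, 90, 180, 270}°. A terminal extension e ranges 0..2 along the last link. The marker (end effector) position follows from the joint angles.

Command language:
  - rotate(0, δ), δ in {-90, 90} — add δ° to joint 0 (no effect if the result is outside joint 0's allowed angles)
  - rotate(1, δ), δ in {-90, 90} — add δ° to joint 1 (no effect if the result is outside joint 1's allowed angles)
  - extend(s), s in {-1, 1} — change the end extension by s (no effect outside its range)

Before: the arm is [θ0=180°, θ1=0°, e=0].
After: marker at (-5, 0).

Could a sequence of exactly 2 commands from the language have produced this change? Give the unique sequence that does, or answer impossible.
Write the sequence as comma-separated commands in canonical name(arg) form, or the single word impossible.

key: order matters: swapping extend(-1) and extend(1) lands elsewhere
from: [θ0=180°, θ1=0°, e=0]
step 1 (extend(-1)): [θ0=180°, θ1=0°, e=0]
step 2 (extend(1)): [θ0=180°, θ1=0°, e=1]
no rival 2-sequence matches.

extend(-1), extend(1)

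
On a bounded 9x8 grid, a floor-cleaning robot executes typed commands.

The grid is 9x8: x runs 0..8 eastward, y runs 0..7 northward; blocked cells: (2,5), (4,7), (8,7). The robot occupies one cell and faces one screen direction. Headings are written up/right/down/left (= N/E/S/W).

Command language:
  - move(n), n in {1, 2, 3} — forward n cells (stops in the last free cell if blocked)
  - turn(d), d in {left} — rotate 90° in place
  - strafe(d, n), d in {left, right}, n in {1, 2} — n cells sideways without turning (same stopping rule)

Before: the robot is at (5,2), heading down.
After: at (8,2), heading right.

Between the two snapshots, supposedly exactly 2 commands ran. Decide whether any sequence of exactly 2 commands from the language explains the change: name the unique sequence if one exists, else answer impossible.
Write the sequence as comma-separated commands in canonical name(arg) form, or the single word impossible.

turn(left), move(3)

key: position moved to (8,2) AND the heading swung to E — translation plus rotation needed
initial: at (5,2), heading down
step 1 (turn(left)): at (5,2), heading right
step 2 (move(3)): at (8,2), heading right
no other 2-command option fits: unique.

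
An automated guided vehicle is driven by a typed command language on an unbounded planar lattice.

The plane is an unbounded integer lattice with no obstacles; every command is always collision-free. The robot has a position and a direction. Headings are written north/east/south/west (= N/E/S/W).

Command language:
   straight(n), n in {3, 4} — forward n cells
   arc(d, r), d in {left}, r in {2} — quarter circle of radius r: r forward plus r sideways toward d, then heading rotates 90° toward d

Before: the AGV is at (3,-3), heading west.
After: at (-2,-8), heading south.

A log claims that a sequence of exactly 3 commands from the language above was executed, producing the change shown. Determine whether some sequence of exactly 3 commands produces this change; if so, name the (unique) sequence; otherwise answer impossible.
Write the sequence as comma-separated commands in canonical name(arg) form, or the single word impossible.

key: cell and facing (now S) both changed — the 3 commands mix motion and turning
from: at (3,-3), heading west
[1] after straight(3): at (0,-3), heading west
[2] after arc(left, 2): at (-2,-5), heading south
[3] after straight(3): at (-2,-8), heading south
no other 3-command option fits: unique.

straight(3), arc(left, 2), straight(3)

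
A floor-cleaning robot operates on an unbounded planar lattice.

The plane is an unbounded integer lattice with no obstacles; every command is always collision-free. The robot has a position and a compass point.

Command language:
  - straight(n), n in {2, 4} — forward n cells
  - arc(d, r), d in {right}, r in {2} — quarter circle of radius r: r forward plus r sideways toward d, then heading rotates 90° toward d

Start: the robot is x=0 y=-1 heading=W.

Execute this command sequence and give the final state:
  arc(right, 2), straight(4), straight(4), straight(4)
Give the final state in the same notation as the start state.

x=-2 y=13 heading=N

begin: x=0 y=-1 heading=W
t=1 arc(right, 2) ⇒ x=-2 y=1 heading=N
t=2 straight(4) ⇒ x=-2 y=5 heading=N
t=3 straight(4) ⇒ x=-2 y=9 heading=N
t=4 straight(4) ⇒ x=-2 y=13 heading=N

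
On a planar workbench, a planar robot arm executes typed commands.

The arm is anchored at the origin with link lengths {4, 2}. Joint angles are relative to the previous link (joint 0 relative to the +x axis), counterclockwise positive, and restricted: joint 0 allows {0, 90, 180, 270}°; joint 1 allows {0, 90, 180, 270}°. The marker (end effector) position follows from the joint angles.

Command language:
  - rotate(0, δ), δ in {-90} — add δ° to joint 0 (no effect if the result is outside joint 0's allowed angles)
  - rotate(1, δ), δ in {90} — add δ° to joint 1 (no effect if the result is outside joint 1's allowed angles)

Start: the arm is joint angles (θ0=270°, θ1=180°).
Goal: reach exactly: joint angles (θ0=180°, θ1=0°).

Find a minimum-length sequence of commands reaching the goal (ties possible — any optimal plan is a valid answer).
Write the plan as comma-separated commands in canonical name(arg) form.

initial: joint angles (θ0=270°, θ1=180°)
t=1 rotate(1, 90) ⇒ joint angles (θ0=270°, θ1=270°)
t=2 rotate(1, 90) ⇒ joint angles (θ0=270°, θ1=0°)
t=3 rotate(0, -90) ⇒ joint angles (θ0=180°, θ1=0°)
shorter routes all fall short; 3 is best.

rotate(1, 90), rotate(1, 90), rotate(0, -90)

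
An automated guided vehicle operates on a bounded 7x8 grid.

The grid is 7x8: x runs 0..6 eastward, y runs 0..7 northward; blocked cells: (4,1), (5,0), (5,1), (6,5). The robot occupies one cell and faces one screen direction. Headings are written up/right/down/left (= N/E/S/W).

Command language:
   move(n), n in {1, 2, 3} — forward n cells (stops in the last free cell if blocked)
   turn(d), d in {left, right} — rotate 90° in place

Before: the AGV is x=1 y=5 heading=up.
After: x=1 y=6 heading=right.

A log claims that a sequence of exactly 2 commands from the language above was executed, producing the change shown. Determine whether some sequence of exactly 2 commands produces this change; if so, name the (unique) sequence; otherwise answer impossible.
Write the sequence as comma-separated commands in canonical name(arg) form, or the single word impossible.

key: running turn(right) before move(1) would end elsewhere — order is forced
begin: x=1 y=5 heading=up
1. move(1) → x=1 y=6 heading=up
2. turn(right) → x=1 y=6 heading=right
all 25 alternatives checked — unique.

move(1), turn(right)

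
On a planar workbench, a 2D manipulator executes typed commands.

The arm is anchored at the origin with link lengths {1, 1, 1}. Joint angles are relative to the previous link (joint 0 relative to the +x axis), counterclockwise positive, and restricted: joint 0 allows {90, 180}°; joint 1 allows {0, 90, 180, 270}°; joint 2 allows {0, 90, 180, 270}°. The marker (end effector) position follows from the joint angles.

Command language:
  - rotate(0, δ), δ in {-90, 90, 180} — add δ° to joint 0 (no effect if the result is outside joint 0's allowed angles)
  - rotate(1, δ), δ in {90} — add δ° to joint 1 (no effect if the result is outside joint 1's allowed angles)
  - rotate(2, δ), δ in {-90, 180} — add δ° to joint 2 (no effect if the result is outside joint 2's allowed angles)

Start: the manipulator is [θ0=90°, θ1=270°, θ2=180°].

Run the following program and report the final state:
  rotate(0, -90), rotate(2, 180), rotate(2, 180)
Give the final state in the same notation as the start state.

[θ0=90°, θ1=270°, θ2=180°]

initial: [θ0=90°, θ1=270°, θ2=180°]
[1] after rotate(0, -90): [θ0=90°, θ1=270°, θ2=180°]
[2] after rotate(2, 180): [θ0=90°, θ1=270°, θ2=0°]
[3] after rotate(2, 180): [θ0=90°, θ1=270°, θ2=180°]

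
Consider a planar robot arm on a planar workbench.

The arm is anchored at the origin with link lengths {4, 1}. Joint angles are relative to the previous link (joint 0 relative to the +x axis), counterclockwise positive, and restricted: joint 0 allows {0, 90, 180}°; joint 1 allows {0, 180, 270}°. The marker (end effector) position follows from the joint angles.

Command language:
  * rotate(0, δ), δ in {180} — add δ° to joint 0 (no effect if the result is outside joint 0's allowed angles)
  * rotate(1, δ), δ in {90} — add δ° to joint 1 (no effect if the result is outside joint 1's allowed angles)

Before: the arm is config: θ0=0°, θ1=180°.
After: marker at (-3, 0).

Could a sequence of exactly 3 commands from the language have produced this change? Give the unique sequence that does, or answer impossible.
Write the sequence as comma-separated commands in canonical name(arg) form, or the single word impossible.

rotate(0, 180), rotate(0, 180), rotate(0, 180)

start: config: θ0=0°, θ1=180°
1. rotate(0, 180) → config: θ0=180°, θ1=180°
2. rotate(0, 180) → config: θ0=0°, θ1=180°
3. rotate(0, 180) → config: θ0=180°, θ1=180°
uniquely the one of 8 3-step routes that fits.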